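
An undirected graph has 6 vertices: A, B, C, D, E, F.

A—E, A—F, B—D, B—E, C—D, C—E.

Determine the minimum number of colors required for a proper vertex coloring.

A and F are adjacent, so at least 2 colors are needed.
One proper 2-coloring: A=2, B=2, C=2, D=1, E=1, F=1. Each edge has distinct colors on its endpoints.

2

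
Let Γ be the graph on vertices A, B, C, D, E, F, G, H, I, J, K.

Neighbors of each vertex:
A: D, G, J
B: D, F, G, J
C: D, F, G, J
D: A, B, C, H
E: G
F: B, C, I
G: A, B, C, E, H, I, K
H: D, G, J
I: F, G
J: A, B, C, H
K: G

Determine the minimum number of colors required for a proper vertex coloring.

2

A and J are adjacent, so at least 2 colors are needed.
A valid assignment using 2 colors: A=2, B=2, C=2, D=1, E=2, F=1, G=1, H=2, I=2, J=1, K=2. Each edge has distinct colors on its endpoints.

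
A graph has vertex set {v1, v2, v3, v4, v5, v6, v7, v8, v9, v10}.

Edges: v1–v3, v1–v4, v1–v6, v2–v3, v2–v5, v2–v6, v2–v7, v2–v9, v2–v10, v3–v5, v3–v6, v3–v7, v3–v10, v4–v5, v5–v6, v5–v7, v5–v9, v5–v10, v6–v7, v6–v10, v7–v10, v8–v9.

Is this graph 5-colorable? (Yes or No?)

v2, v3, v5, v6, v7, v10 are mutually adjacent (a clique of size 6), so at least 6 colors are needed.
So 5 colors are not enough.

No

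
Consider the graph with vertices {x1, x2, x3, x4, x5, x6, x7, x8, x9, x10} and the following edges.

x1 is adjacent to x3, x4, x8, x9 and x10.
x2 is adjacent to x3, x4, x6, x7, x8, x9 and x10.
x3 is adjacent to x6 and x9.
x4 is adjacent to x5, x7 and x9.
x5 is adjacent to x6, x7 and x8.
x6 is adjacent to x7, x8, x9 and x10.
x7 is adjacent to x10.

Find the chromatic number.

4

x2, x3, x6, x9 are pairwise adjacent (a clique of size 4), so at least 4 colors are needed.
4 colors suffice: x1=1, x2=1, x3=4, x4=2, x5=1, x6=2, x7=3, x8=3, x9=3, x10=4. Each edge has distinct colors on its endpoints.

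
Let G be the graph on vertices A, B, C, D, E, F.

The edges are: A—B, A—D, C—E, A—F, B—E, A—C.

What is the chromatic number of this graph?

C and E are adjacent, so at least 2 colors are needed.
2 colors suffice: color 1 → {A, E}; color 2 → {B, C, D, F}. No two adjacent vertices share a color.

2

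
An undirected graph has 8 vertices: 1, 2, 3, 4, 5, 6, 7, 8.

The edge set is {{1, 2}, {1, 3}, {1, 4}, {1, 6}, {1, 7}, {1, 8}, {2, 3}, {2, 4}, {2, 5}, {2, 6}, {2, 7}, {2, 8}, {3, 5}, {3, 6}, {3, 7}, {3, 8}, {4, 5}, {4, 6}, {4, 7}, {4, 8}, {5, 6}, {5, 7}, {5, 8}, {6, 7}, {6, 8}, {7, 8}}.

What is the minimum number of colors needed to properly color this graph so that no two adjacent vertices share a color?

2, 3, 5, 6, 7, 8 form a clique, so at least 6 colors are needed.
6 colors suffice: color red → {8}; color blue → {7}; color green → {2}; color yellow → {6}; color purple → {1, 5}; color orange → {3, 4}. No two adjacent vertices share a color.

6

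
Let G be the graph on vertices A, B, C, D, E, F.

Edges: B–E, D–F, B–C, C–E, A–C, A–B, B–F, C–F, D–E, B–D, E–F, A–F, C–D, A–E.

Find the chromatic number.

5

A, B, C, E, F are pairwise adjacent (a clique of size 5), so at least 5 colors are needed.
5 colors suffice: color red → {C}; color blue → {F}; color green → {B}; color yellow → {E}; color purple → {A, D}. Every edge joins two different colors.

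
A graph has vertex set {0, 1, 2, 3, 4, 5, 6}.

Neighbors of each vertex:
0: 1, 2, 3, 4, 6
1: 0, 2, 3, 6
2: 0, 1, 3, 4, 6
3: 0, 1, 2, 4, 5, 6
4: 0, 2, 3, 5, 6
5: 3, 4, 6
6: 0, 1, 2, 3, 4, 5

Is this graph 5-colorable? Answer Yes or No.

Yes

The chromatic number is 5. 0, 1, 2, 3, 6 are pairwise adjacent (a clique of size 5), so at least 5 colors are needed.
5 colors suffice: 0=green, 1=purple, 2=yellow, 3=red, 4=purple, 5=green, 6=blue.
That is already a proper 5-coloring.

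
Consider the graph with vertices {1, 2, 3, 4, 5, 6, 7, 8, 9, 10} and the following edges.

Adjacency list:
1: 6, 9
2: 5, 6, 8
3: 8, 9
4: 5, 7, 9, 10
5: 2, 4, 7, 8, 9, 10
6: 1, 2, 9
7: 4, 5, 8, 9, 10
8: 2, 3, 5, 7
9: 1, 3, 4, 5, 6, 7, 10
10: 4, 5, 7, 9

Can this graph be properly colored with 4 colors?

4, 5, 7, 9, 10 form a clique, so at least 5 colors are needed.
So 4 colors are not enough.

No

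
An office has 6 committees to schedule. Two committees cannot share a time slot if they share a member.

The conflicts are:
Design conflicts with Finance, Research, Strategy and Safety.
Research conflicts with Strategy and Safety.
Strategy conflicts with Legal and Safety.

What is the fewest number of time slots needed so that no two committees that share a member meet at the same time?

4

Design, Research, Strategy, Safety are mutually in conflict, so at least 4 time slots are needed.
4 time slots suffice: Design=2, Finance=1, Research=3, Strategy=1, Legal=2, Safety=4. Every pair that conflicts lands in different time slots.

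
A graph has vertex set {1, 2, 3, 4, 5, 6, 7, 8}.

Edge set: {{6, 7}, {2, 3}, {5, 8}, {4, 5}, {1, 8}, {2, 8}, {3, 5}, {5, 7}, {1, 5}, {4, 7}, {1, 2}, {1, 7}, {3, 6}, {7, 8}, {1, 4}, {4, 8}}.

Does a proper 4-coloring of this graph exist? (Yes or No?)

No

1, 4, 5, 7, 8 are mutually adjacent (a clique of size 5), so at least 5 colors are needed.
So 4 colors are not enough.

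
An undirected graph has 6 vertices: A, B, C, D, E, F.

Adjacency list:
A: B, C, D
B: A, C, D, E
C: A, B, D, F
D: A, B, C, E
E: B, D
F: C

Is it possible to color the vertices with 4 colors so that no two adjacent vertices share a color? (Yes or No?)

The chromatic number is 4. A, B, C, D form a clique, so at least 4 colors are needed.
4 colors suffice: color 1 → {C, E}; color 2 → {B, F}; color 3 → {D}; color 4 → {A}.
That is already a proper 4-coloring.

Yes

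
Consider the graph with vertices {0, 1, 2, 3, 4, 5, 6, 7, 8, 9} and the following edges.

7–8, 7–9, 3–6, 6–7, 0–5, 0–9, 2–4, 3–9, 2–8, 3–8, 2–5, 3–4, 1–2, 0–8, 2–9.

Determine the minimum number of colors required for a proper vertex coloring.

3 and 9 are adjacent, so at least 2 colors are needed.
A valid assignment using 2 colors: 0=a, 1=b, 2=a, 3=a, 4=b, 5=b, 6=b, 7=a, 8=b, 9=b. No two adjacent vertices share a color.

2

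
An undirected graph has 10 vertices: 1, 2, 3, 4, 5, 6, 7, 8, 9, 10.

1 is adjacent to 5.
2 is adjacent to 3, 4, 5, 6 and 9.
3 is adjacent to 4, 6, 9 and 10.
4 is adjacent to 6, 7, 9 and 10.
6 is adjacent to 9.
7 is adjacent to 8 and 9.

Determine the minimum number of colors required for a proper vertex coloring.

5

2, 3, 4, 6, 9 are pairwise adjacent (a clique of size 5), so at least 5 colors are needed.
5 colors suffice: color red → {4, 5, 8}; color blue → {1, 9, 10}; color green → {2, 7}; color yellow → {3}; color purple → {6}. Every edge joins two different colors.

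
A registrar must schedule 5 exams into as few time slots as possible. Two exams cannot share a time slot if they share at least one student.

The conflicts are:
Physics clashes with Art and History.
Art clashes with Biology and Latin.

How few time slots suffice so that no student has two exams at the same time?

Physics and Art conflict, so at least 2 time slots are needed.
2 time slots suffice: time slot 1 → {Art, History}; time slot 2 → {Physics, Biology, Latin}. Every pair that conflicts lands in different time slots.

2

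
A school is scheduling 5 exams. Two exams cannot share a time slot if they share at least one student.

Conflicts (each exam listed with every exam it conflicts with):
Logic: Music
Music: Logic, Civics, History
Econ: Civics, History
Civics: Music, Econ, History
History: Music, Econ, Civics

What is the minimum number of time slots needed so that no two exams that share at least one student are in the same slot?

3

Econ, Civics, History all conflict with each other, so at least 3 time slots are needed.
Using 3 time slots: Logic=1, Music=2, Econ=2, Civics=1, History=3. Every pair that conflicts lands in different time slots.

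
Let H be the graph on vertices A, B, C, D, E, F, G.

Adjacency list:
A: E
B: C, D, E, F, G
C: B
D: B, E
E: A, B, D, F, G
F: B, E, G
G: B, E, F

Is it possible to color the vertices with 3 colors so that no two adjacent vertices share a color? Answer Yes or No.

B, E, F, G are pairwise adjacent (a clique of size 4), so at least 4 colors are needed.
So 3 colors are not enough.

No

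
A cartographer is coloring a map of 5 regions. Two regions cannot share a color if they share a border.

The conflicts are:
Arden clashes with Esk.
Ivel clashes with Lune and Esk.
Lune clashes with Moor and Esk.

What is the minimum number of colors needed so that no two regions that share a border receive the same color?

3

Ivel, Lune, Esk pairwise conflict, so at least 3 colors are needed.
A valid assignment using 3 colors: Arden=2, Ivel=3, Lune=2, Moor=1, Esk=1. No two conflicting regions share a color.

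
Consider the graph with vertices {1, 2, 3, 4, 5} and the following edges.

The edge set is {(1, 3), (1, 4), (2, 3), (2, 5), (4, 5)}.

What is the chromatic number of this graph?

The cycle 5-4-1-3-2-5 has odd length 5, so it cannot be 2-colored; at least 3 colors are needed.
A valid assignment using 3 colors: 1=a, 2=a, 3=b, 4=b, 5=c. Every edge joins two different colors.

3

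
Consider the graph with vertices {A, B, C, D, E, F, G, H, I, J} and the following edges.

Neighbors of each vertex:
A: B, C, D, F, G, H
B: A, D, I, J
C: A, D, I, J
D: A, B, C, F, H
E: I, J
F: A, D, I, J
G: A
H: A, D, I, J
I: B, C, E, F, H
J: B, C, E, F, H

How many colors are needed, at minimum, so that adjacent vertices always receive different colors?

A, B, D are pairwise adjacent, so at least 3 colors are needed.
3 colors suffice: A=1, B=3, C=3, D=2, E=2, F=3, G=2, H=3, I=1, J=1. Every edge joins two different colors.

3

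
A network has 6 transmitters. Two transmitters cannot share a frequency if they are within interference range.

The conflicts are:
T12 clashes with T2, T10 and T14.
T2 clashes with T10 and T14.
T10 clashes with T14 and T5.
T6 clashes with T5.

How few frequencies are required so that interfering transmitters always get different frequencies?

4

T12, T2, T10, T14 all conflict with each other, so at least 4 frequencies are needed.
Using 4 frequencies: T12=2, T2=4, T10=1, T14=3, T6=1, T5=2. Every pair that conflicts lands in different frequencies.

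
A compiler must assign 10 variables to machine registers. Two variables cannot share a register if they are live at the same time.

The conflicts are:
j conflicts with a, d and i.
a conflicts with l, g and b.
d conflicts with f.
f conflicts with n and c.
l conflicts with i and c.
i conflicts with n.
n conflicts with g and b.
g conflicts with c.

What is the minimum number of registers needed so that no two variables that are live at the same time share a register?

3

The cycle i-l-a-g-n-i has odd length 5, so it cannot be 2-colored; at least 3 registers are needed.
A valid assignment using 3 registers: j=3, a=1, d=1, f=2, l=3, i=2, n=1, g=2, c=1, b=2. Each listed conflict is separated.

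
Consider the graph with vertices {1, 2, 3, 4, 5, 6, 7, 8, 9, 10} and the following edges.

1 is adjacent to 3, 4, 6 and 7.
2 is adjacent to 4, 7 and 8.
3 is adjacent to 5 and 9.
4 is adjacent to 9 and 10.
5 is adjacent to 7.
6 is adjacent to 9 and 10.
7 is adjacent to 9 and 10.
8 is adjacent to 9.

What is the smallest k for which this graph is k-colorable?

2

3 and 5 are adjacent, so at least 2 colors are needed.
One proper 2-coloring: 1=red, 2=red, 3=blue, 4=blue, 5=red, 6=blue, 7=blue, 8=blue, 9=red, 10=red. Every edge joins two different colors.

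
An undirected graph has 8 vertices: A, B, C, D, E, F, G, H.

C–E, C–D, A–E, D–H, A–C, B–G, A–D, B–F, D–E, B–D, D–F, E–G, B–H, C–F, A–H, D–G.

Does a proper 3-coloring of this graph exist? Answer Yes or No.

A, C, D, E are mutually adjacent (a clique of size 4), so at least 4 colors are needed.
So 3 colors are not enough.

No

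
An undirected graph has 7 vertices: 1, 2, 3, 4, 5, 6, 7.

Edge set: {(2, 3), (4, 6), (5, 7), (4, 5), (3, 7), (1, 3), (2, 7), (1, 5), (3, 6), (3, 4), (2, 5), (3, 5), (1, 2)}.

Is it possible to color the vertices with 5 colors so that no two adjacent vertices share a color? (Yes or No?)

The chromatic number is 4. 1, 2, 3, 5 are pairwise adjacent (a clique of size 4), so at least 4 colors are needed.
4 colors suffice: color a → {3}; color b → {5, 6}; color c → {2, 4}; color d → {1, 7}.
Since 5 ≥ 4, a proper 5-coloring certainly exists.

Yes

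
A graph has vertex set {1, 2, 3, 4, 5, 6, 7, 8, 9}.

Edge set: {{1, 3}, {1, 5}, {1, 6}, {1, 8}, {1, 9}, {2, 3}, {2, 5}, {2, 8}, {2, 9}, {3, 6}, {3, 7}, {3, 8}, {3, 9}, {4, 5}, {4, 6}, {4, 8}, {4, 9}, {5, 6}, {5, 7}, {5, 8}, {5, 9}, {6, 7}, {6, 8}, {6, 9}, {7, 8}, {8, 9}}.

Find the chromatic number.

4, 5, 6, 8, 9 are pairwise adjacent (a clique of size 5), so at least 5 colors are needed.
A valid assignment using 5 colors: 1=e, 2=c, 3=b, 4=e, 5=b, 6=c, 7=d, 8=a, 9=d. Every edge joins two different colors.

5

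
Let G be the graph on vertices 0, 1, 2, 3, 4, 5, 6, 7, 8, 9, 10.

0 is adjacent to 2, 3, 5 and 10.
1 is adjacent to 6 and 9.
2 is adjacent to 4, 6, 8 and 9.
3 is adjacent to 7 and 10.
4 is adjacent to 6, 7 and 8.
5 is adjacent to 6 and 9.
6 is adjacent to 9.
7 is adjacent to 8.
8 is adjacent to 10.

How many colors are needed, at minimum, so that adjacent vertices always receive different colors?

3

0, 3, 10 form a triangle, so at least 3 colors are needed.
One proper 3-coloring: 0=blue, 1=red, 2=red, 3=green, 4=green, 5=red, 6=blue, 7=red, 8=blue, 9=green, 10=red. Each edge has distinct colors on its endpoints.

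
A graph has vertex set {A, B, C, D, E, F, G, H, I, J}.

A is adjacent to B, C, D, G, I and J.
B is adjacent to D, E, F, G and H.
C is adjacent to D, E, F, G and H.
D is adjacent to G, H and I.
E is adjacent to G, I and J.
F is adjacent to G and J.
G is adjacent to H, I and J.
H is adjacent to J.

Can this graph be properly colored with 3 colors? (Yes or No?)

A, D, G, I are pairwise adjacent (a clique of size 4), so at least 4 colors are needed.
So 3 colors are not enough.

No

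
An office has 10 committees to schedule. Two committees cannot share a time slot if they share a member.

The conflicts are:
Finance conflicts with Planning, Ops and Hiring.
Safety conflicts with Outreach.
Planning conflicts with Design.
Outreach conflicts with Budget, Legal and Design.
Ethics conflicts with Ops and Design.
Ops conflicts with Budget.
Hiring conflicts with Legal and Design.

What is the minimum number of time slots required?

3

The cycle Ethics-Design-Hiring-Finance-Ops-Ethics has odd length 5, so it cannot be 2-colored; at least 3 time slots are needed.
3 time slots suffice: time slot 1 → {Safety, Ops, Legal, Design}; time slot 2 → {Planning, Outreach, Ethics, Hiring}; time slot 3 → {Finance, Budget}. Each listed conflict is separated.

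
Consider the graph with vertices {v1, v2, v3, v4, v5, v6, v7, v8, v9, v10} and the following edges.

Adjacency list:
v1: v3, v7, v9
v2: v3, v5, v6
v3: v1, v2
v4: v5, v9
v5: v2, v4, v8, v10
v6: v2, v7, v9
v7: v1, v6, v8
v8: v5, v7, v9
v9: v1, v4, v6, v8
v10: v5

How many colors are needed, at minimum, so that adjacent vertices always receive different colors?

The cycle v7-v1-v3-v2-v6-v7 has odd length 5, so it cannot be 2-colored; at least 3 colors are needed.
3 colors suffice: v1=2, v2=2, v3=1, v4=2, v5=1, v6=3, v7=1, v8=2, v9=1, v10=2. Every edge joins two different colors.

3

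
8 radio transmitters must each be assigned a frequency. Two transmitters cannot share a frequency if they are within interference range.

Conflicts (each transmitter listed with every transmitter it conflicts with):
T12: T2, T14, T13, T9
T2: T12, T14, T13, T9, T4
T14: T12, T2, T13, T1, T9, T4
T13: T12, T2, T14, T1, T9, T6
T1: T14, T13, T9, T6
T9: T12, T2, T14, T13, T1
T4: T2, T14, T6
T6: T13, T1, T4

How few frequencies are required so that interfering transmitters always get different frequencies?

5

T12, T2, T14, T13, T9 all conflict with each other, so at least 5 frequencies are needed.
5 frequencies suffice: T12=5, T2=3, T14=1, T13=2, T1=3, T9=4, T4=2, T6=1. No two conflicting transmitters share a frequency.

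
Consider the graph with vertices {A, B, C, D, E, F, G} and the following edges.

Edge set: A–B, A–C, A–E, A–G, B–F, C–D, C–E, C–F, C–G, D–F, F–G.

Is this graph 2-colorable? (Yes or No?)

No

C, F, G are mutually adjacent, so at least 3 colors are needed.
So 2 colors are not enough.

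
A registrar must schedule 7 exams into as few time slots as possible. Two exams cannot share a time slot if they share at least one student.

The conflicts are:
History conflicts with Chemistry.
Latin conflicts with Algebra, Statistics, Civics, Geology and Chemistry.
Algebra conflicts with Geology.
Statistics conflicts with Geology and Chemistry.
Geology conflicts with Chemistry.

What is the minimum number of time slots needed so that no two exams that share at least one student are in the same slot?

4

Latin, Statistics, Geology, Chemistry all conflict with each other, so at least 4 time slots are needed.
Using 4 time slots: History=1, Latin=1, Algebra=2, Statistics=4, Civics=2, Geology=3, Chemistry=2. Each listed conflict is separated.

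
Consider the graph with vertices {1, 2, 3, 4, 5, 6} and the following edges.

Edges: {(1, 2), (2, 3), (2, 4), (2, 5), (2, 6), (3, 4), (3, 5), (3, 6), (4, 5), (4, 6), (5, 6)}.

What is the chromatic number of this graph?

2, 3, 4, 5, 6 form a clique, so at least 5 colors are needed.
5 colors suffice: 1=b, 2=a, 3=e, 4=d, 5=b, 6=c. No two adjacent vertices share a color.

5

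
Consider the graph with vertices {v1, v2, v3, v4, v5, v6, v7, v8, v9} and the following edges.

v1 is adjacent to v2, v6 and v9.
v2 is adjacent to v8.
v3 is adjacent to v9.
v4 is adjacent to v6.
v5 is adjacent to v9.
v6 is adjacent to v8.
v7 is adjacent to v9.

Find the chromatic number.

v5 and v9 are adjacent, so at least 2 colors are needed.
2 colors suffice: color 1 → {v2, v6, v9}; color 2 → {v1, v3, v4, v5, v7, v8}. Every edge joins two different colors.

2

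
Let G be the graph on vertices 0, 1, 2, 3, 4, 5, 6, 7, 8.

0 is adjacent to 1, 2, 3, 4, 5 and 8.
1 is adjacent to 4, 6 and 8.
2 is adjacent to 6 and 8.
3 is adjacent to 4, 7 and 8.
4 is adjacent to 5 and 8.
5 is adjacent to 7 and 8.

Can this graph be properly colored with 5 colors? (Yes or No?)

Yes

The chromatic number is 4. 0, 4, 5, 8 are mutually adjacent (a clique of size 4), so at least 4 colors are needed.
4 colors suffice: color a → {6, 7, 8}; color b → {0}; color c → {2, 4}; color d → {1, 3, 5}.
Since 5 ≥ 4, a proper 5-coloring certainly exists.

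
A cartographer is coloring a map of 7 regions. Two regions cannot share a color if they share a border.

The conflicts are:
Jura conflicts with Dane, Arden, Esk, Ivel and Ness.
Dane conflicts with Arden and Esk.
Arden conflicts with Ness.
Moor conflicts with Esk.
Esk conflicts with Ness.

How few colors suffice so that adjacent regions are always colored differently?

Jura, Arden, Ness pairwise conflict, so at least 3 colors are needed.
3 colors suffice: color 1 → {Jura, Moor}; color 2 → {Arden, Esk, Ivel}; color 3 → {Dane, Ness}. Each listed conflict is separated.

3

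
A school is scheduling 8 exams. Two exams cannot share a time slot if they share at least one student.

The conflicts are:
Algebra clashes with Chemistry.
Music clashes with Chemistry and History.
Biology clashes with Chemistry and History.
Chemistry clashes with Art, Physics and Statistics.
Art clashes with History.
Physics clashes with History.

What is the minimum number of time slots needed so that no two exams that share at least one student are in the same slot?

2

Algebra and Chemistry conflict, so at least 2 time slots are needed.
A valid assignment using 2 time slots: Algebra=2, Music=2, Biology=2, Chemistry=1, Art=2, Physics=2, Statistics=2, History=1. Every pair that conflicts lands in different time slots.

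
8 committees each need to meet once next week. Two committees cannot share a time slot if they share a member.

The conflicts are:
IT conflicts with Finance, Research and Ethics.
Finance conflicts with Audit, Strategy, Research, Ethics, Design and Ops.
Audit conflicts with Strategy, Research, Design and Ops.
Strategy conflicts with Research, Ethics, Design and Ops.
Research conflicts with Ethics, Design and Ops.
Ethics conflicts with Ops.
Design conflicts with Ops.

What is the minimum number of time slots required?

Finance, Audit, Strategy, Research, Design, Ops pairwise conflict, so at least 6 time slots are needed.
6 time slots suffice: IT=3, Finance=2, Audit=5, Strategy=4, Research=1, Ethics=5, Design=6, Ops=3. No two conflicting committees share a time slot.

6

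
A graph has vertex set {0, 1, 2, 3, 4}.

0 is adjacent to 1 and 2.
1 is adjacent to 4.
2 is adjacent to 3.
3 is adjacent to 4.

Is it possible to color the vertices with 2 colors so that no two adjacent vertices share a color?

The cycle 1-4-3-2-0-1 has odd length 5, so it cannot be 2-colored; at least 3 colors are needed.
So 2 colors are not enough.

No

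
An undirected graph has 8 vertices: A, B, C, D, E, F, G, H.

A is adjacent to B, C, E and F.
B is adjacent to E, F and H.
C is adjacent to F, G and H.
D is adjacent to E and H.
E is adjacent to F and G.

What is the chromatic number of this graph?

A, B, E, F are pairwise adjacent (a clique of size 4), so at least 4 colors are needed.
4 colors suffice: color red → {C, E}; color blue → {A, G, H}; color green → {B, D}; color yellow → {F}. No two adjacent vertices share a color.

4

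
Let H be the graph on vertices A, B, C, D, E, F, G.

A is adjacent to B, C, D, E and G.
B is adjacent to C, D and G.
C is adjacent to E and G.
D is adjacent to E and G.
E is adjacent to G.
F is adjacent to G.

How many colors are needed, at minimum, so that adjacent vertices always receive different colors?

A, C, E, G are mutually adjacent (a clique of size 4), so at least 4 colors are needed.
One proper 4-coloring: A=2, B=4, C=3, D=3, E=4, F=2, G=1. No two adjacent vertices share a color.

4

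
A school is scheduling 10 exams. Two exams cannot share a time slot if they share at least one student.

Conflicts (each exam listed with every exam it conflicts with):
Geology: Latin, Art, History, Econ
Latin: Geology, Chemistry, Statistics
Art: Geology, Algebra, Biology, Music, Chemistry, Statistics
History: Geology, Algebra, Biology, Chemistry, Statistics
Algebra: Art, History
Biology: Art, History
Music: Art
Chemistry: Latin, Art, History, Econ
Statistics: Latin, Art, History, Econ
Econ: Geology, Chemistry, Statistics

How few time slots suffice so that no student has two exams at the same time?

Art and Chemistry conflict, so at least 2 time slots are needed.
2 time slots suffice: time slot 1 → {Latin, Art, History, Econ}; time slot 2 → {Geology, Algebra, Biology, Music, Chemistry, Statistics}. Every pair that conflicts lands in different time slots.

2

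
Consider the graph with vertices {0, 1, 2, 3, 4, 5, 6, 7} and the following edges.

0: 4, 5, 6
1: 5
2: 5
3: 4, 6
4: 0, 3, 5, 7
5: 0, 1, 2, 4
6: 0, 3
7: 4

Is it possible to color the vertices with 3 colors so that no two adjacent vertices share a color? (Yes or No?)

Yes

The chromatic number is 3. 0, 4, 5 form a triangle, so at least 3 colors are needed.
A valid assignment using 3 colors: 0=c, 1=b, 2=b, 3=a, 4=b, 5=a, 6=b, 7=a.
That is already a proper 3-coloring.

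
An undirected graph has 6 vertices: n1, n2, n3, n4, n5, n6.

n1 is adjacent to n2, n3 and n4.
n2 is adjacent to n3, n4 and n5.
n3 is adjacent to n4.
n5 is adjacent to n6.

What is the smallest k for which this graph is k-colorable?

4

n1, n2, n3, n4 form a clique, so at least 4 colors are needed.
One proper 4-coloring: n1=3, n2=1, n3=4, n4=2, n5=2, n6=1. No two adjacent vertices share a color.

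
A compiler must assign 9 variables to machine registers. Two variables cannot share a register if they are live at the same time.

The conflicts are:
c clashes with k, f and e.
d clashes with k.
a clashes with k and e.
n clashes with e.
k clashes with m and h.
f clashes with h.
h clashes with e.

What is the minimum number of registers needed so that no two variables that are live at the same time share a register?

2

c and e conflict, so at least 2 registers are needed.
2 registers suffice: register 1 → {k, f, e}; register 2 → {c, d, a, n, m, h}. No two conflicting variables share a register.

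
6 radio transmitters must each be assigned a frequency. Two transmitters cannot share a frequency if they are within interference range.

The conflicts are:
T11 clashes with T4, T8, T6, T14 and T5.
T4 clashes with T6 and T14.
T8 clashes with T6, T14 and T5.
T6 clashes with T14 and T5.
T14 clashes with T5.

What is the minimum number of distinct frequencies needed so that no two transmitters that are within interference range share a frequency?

T11, T8, T6, T14, T5 all conflict with each other, so at least 5 frequencies are needed.
5 frequencies suffice: T11=2, T4=4, T8=4, T6=1, T14=3, T5=5. Each listed conflict is separated.

5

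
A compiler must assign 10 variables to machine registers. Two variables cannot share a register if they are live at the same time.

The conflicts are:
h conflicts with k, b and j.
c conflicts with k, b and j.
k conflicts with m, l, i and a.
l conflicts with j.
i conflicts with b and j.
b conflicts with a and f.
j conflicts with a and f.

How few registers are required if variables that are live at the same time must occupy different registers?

2

b and f conflict, so at least 2 registers are needed.
2 registers suffice: register 1 → {k, b, j}; register 2 → {h, c, m, l, i, a, f}. Each listed conflict is separated.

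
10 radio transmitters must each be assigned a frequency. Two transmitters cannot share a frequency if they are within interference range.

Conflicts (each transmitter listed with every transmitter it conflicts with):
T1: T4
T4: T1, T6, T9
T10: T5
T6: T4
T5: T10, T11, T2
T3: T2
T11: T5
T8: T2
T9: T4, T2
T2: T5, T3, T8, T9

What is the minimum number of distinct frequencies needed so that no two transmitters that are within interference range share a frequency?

2

T4 and T6 conflict, so at least 2 frequencies are needed.
Using 2 frequencies: T1=2, T4=1, T10=1, T6=2, T5=2, T3=2, T11=1, T8=2, T9=2, T2=1. No two conflicting transmitters share a frequency.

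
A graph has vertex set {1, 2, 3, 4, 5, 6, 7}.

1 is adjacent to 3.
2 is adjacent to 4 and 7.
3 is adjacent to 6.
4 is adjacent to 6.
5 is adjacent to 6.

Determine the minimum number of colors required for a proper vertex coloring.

2

2 and 4 are adjacent, so at least 2 colors are needed.
2 colors suffice: color a → {1, 2, 6}; color b → {3, 4, 5, 7}. No two adjacent vertices share a color.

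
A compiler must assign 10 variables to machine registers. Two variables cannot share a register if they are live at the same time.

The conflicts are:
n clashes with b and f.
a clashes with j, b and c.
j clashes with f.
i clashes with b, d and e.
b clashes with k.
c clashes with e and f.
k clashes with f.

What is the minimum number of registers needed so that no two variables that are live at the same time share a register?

3

The cycle a-b-n-f-c-a has odd length 5, so it cannot be 2-colored; at least 3 registers are needed.
Using 3 registers: n=2, a=3, j=2, i=2, b=1, c=2, d=1, k=2, e=1, f=1. Every pair that conflicts lands in different registers.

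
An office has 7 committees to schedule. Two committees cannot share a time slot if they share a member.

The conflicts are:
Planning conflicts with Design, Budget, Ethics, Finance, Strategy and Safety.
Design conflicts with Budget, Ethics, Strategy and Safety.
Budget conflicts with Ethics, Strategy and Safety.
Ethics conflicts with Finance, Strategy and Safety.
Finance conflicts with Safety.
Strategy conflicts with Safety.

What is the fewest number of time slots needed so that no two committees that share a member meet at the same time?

6

Planning, Design, Budget, Ethics, Strategy, Safety pairwise conflict, so at least 6 time slots are needed.
6 time slots suffice: time slot 1 → {Safety}; time slot 2 → {Ethics}; time slot 3 → {Planning}; time slot 4 → {Budget, Finance}; time slot 5 → {Strategy}; time slot 6 → {Design}. Each listed conflict is separated.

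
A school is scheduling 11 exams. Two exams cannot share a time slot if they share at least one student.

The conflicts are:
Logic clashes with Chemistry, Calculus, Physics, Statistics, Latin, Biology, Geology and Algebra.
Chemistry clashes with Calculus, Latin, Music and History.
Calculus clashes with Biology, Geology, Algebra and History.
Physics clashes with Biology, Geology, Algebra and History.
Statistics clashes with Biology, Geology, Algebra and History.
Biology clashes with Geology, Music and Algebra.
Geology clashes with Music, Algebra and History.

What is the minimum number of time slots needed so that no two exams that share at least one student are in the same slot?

Logic, Physics, Biology, Geology, Algebra pairwise conflict, so at least 5 time slots are needed.
5 time slots suffice: Logic=2, Chemistry=1, Calculus=4, Physics=4, Statistics=4, Latin=3, Biology=3, Geology=1, Music=2, Algebra=5, History=2. Each listed conflict is separated.

5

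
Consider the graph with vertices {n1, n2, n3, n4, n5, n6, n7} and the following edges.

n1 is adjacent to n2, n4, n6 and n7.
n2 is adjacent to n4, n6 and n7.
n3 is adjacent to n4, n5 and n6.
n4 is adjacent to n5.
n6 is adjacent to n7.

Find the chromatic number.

n1, n2, n6, n7 are pairwise adjacent (a clique of size 4), so at least 4 colors are needed.
One proper 4-coloring: n1=3, n2=1, n3=1, n4=2, n5=3, n6=2, n7=4. Every edge joins two different colors.

4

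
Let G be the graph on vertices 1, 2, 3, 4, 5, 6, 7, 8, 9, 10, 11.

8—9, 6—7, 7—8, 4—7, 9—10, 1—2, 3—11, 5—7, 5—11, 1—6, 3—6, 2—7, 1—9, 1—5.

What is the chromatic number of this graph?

The cycle 5-7-8-9-1-5 has odd length 5, so it cannot be 2-colored; at least 3 colors are needed.
One proper 3-coloring: 1=red, 2=blue, 3=red, 4=blue, 5=blue, 6=blue, 7=red, 8=green, 9=blue, 10=red, 11=green. Every edge joins two different colors.

3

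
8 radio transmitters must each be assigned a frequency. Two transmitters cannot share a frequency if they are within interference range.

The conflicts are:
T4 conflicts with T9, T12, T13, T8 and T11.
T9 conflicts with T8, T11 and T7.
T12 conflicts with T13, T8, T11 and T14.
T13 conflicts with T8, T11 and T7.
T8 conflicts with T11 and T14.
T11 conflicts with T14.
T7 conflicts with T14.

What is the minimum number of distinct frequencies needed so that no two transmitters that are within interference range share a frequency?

T4, T12, T13, T8, T11 are mutually in conflict, so at least 5 frequencies are needed.
5 frequencies suffice: T4=4, T9=3, T12=3, T13=5, T8=2, T11=1, T7=1, T14=4. Every pair that conflicts lands in different frequencies.

5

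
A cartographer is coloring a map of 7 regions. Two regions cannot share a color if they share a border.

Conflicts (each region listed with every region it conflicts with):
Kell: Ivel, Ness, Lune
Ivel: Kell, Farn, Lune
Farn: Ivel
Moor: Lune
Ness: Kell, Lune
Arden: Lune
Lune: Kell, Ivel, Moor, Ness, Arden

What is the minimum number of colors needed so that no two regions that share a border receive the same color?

Kell, Ness, Lune pairwise conflict, so at least 3 colors are needed.
3 colors suffice: Kell=3, Ivel=2, Farn=1, Moor=2, Ness=2, Arden=2, Lune=1. Every pair that conflicts lands in different colors.

3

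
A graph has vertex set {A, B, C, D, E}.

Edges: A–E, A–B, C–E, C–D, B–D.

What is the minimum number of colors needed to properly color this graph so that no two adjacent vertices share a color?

The cycle B-A-E-C-D-B has odd length 5, so it cannot be 2-colored; at least 3 colors are needed.
3 colors suffice: color 1 → {B, E}; color 2 → {A, D}; color 3 → {C}. No two adjacent vertices share a color.

3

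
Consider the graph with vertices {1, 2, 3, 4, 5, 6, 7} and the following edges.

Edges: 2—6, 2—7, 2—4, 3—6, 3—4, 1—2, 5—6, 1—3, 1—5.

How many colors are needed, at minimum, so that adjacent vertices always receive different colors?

5 and 6 are adjacent, so at least 2 colors are needed.
2 colors suffice: 1=blue, 2=red, 3=red, 4=blue, 5=red, 6=blue, 7=blue. Each edge has distinct colors on its endpoints.

2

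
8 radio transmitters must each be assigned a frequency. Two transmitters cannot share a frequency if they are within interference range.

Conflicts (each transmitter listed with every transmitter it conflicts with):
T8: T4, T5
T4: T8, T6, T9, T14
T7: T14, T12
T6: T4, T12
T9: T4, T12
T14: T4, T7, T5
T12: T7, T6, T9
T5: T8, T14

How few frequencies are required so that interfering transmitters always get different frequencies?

The cycle T4-T6-T12-T7-T14-T4 has odd length 5, so it cannot be 2-colored; at least 3 frequencies are needed.
3 frequencies suffice: frequency 1 → {T4, T12, T5}; frequency 2 → {T8, T6, T9, T14}; frequency 3 → {T7}. Every pair that conflicts lands in different frequencies.

3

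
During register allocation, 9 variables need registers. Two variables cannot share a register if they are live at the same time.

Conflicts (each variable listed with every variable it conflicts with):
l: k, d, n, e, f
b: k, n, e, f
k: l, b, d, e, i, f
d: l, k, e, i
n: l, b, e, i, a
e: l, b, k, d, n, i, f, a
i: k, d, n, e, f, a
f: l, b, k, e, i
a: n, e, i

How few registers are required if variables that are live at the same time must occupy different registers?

4

n, e, i, a pairwise conflict, so at least 4 registers are needed.
4 registers suffice: l=2, b=2, k=3, d=4, n=3, e=1, i=2, f=4, a=4. Every pair that conflicts lands in different registers.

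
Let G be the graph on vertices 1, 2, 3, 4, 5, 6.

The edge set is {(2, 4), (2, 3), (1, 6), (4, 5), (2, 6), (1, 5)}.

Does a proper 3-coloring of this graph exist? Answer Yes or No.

Yes

The chromatic number is 3. The cycle 5-4-2-6-1-5 has odd length 5, so it cannot be 2-colored; at least 3 colors are needed.
3 colors suffice: 1=c, 2=a, 3=b, 4=b, 5=a, 6=b.
That is already a proper 3-coloring.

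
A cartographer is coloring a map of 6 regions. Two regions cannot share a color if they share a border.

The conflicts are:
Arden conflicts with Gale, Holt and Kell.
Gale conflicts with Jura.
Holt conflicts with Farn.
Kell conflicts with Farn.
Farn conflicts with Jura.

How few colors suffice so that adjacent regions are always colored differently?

The cycle Gale-Arden-Holt-Farn-Jura-Gale has odd length 5, so it cannot be 2-colored; at least 3 colors are needed.
A valid assignment using 3 colors: Arden=1, Gale=3, Holt=2, Kell=2, Farn=1, Jura=2. Every pair that conflicts lands in different colors.

3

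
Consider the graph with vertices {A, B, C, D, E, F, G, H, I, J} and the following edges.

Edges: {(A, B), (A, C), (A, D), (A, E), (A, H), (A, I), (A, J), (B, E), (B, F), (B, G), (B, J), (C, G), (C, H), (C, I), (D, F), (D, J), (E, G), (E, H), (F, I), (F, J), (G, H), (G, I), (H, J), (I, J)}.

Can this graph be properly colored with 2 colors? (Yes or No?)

No

A, B, E are mutually adjacent, so at least 3 colors are needed.
So 2 colors are not enough.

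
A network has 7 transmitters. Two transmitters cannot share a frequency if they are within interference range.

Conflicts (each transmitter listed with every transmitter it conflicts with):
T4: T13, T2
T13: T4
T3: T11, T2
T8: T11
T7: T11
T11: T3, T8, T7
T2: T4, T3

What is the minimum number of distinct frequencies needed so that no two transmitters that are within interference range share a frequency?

2

T4 and T2 conflict, so at least 2 frequencies are needed.
2 frequencies suffice: frequency 1 → {T13, T11, T2}; frequency 2 → {T4, T3, T8, T7}. Every pair that conflicts lands in different frequencies.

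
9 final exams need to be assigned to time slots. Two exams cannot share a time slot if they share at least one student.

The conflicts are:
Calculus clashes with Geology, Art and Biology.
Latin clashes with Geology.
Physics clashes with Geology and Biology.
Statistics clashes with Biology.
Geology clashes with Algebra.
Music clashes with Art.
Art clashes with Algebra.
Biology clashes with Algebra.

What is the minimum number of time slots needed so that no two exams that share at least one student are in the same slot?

2

Art and Algebra conflict, so at least 2 time slots are needed.
2 time slots suffice: time slot 1 → {Geology, Art, Biology}; time slot 2 → {Calculus, Latin, Physics, Statistics, Music, Algebra}. Each listed conflict is separated.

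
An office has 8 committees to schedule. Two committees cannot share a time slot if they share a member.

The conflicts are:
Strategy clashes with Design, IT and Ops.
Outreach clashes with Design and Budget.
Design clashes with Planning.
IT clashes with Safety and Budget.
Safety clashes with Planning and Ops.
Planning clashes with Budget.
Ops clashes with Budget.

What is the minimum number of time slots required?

3

The cycle Budget-IT-Strategy-Design-Planning-Budget has odd length 5, so it cannot be 2-colored; at least 3 time slots are needed.
3 time slots suffice: Strategy=1, Outreach=3, Design=2, IT=2, Safety=1, Planning=3, Ops=2, Budget=1. No two conflicting committees share a time slot.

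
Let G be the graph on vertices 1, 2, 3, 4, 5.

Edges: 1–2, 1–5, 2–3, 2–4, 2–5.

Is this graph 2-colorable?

No

1, 2, 5 are mutually adjacent, so at least 3 colors are needed.
So 2 colors are not enough.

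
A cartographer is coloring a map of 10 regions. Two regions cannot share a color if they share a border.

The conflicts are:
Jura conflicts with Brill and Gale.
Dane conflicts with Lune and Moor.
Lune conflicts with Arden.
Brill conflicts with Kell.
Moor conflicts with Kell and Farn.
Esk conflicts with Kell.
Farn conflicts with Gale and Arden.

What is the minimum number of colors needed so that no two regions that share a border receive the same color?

3

The cycle Lune-Arden-Farn-Moor-Dane-Lune has odd length 5, so it cannot be 2-colored; at least 3 colors are needed.
3 colors suffice: Jura=1, Dane=3, Lune=1, Brill=2, Moor=2, Esk=2, Kell=1, Farn=1, Gale=2, Arden=2. No two conflicting regions share a color.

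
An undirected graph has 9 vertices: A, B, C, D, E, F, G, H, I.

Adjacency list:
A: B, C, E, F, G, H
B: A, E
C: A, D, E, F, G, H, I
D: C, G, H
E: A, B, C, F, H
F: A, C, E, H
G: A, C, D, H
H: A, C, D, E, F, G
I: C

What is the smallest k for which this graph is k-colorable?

A, C, E, F, H form a clique, so at least 5 colors are needed.
5 colors suffice: color 1 → {B, C}; color 2 → {H, I}; color 3 → {A, D}; color 4 → {E, G}; color 5 → {F}. No two adjacent vertices share a color.

5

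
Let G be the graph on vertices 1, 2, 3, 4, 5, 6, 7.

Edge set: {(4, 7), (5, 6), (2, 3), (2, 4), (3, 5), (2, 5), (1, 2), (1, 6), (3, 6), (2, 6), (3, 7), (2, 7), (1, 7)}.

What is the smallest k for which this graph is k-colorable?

2, 3, 5, 6 form a clique, so at least 4 colors are needed.
One proper 4-coloring: 1=green, 2=red, 3=green, 4=green, 5=yellow, 6=blue, 7=blue. Every edge joins two different colors.

4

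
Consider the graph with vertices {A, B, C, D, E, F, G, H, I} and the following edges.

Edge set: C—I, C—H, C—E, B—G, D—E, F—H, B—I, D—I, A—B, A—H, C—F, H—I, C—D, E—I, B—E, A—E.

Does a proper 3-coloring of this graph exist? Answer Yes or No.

C, D, E, I form a clique, so at least 4 colors are needed.
So 3 colors are not enough.

No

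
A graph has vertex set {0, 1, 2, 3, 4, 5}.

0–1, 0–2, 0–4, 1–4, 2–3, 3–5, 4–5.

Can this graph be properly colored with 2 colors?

No

0, 1, 4 are pairwise adjacent, so at least 3 colors are needed.
So 2 colors are not enough.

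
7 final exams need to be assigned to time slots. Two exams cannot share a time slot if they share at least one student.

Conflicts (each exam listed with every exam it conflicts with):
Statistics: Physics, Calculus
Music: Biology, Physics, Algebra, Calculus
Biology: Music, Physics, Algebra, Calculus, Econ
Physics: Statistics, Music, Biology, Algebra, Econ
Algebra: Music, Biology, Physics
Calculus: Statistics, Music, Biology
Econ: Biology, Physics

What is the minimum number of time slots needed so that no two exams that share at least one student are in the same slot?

4

Music, Biology, Physics, Algebra are mutually in conflict, so at least 4 time slots are needed.
4 time slots suffice: time slot 1 → {Physics, Calculus}; time slot 2 → {Statistics, Biology}; time slot 3 → {Music, Econ}; time slot 4 → {Algebra}. Each listed conflict is separated.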